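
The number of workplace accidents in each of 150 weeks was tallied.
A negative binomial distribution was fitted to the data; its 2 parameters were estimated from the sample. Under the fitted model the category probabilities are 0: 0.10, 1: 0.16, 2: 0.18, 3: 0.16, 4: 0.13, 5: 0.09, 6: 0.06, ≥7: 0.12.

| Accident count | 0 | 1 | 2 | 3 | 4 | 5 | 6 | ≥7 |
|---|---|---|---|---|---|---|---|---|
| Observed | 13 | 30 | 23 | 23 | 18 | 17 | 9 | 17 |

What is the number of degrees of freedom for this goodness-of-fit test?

5

There are k = 8 categories and 2 parameters estimated from the data, so df = 8 − 1 − 2 = 5.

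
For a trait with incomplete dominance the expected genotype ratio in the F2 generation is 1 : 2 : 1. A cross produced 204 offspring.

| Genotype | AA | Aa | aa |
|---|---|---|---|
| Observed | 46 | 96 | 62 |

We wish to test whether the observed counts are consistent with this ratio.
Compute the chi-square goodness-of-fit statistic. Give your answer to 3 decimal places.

Ratio total = 4. Expected counts: 204×1/4 = 51, 204×2/4 = 102, 204×1/4 = 51.
χ² = (46−51)²/51 + (96−102)²/102 + (62−51)²/51
   = 0.4902 + 0.3529 + 2.3725
Sum = 3.216

3.216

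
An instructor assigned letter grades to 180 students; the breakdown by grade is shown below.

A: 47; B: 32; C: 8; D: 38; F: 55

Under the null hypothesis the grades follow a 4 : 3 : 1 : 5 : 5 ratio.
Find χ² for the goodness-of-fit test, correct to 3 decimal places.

5.138

Ratio total = 18. Expected counts: 180×4/18 = 40, 180×3/18 = 30, 180×1/18 = 10, 180×5/18 = 50, 180×5/18 = 50.
A: (47 − 40)²/40 = 49/40 = 1.2250
B: (32 − 30)²/30 = 4/30 = 0.1333
C: (8 − 10)²/10 = 4/10 = 0.4000
D: (38 − 50)²/50 = 144/50 = 2.8800
F: (55 − 50)²/50 = 25/50 = 0.5000
Sum = 5.138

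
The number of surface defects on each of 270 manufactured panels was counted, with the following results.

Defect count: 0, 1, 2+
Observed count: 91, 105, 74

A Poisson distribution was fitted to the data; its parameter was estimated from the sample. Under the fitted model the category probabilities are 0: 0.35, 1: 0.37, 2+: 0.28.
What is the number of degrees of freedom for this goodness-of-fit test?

1

There are k = 3 categories and 1 parameter estimated from the data, so df = 3 − 1 − 1 = 1.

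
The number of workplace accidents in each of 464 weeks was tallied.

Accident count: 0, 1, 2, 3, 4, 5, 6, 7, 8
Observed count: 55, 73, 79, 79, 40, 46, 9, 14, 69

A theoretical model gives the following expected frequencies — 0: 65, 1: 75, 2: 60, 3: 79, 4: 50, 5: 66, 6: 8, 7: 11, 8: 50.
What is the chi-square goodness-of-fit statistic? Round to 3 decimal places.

23.832

cat         O        E   (O−E)²/E
0          55       65     1.5385
1          73       75     0.0533
2          79       60     6.0167
3          79       79     0.0000
4          40       50     2.0000
5          46       66     6.0606
6           9        8     0.1250
7          14       11     0.8182
8          69       50     7.2200
Sum = 23.832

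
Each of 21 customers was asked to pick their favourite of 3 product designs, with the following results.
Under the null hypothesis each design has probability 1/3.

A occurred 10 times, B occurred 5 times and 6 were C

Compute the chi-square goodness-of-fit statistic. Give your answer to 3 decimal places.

Under H₀ each category has probability 1/3, so each expected count is 21/3 = 7.
cat         O        E   (O−E)²/E
A          10        7     1.2857
B           5        7     0.5714
C           6        7     0.1429
Sum = 2.000

2.000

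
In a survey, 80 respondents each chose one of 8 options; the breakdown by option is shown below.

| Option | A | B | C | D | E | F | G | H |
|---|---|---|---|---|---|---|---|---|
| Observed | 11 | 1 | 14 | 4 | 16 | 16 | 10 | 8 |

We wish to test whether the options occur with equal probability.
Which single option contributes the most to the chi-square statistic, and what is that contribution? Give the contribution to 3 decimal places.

Under H₀ each category has probability 1/8, so each expected count is 80/8 = 10.
cat         O        E   (O−E)²/E
A          11       10     0.1000
B           1       10     8.1000
C          14       10     1.6000
D           4       10     3.6000
E          16       10     3.6000
F          16       10     3.6000
G          10       10     0.0000
H           8       10     0.4000
The largest term is for B: 8.100.

B, 8.100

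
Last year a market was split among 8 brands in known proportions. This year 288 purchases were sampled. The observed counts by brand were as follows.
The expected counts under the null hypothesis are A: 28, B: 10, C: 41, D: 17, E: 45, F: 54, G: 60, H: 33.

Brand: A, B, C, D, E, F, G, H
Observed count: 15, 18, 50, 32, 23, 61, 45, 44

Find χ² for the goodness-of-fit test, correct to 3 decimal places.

46.726

A: (15 − 28)²/28 = 169/28 = 6.0357
B: (18 − 10)²/10 = 64/10 = 6.4000
C: (50 − 41)²/41 = 81/41 = 1.9756
D: (32 − 17)²/17 = 225/17 = 13.2353
E: (23 − 45)²/45 = 484/45 = 10.7556
F: (61 − 54)²/54 = 49/54 = 0.9074
G: (45 − 60)²/60 = 225/60 = 3.7500
H: (44 − 33)²/33 = 121/33 = 3.6667
Sum = 46.726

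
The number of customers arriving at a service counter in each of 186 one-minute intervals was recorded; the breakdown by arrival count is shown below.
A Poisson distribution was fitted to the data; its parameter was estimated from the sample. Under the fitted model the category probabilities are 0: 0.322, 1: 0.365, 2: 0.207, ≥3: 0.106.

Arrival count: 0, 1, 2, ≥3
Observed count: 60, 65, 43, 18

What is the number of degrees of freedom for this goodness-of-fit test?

2

There are k = 4 categories and 1 parameter estimated from the data, so df = 4 − 1 − 1 = 2.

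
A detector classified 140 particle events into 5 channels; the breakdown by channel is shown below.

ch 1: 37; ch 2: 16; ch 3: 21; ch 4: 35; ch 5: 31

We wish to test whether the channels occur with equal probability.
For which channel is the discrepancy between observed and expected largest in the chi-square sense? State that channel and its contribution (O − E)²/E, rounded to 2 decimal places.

Under H₀ each category has probability 1/5, so each expected count is 140/5 = 28.
ch 1: (37 − 28)²/28 = 81/28 = 2.893
ch 2: (16 − 28)²/28 = 144/28 = 5.143
ch 3: (21 − 28)²/28 = 49/28 = 1.750
ch 4: (35 − 28)²/28 = 49/28 = 1.750
ch 5: (31 − 28)²/28 = 9/28 = 0.321
The largest term is for ch 2: 5.14.

ch 2, 5.14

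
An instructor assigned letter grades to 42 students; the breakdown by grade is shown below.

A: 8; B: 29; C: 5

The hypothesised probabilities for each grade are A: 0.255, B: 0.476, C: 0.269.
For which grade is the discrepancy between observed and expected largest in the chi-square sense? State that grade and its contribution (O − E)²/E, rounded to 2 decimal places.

B, 4.06

Expected counts E_i = n·p_i: 42×0.255 = 10.71, 42×0.476 = 19.992, 42×0.269 = 11.298.
cat         O        E   (O−E)²/E
A           8    10.71      0.686
B          29   19.992      4.059
C           5   11.298      3.511
The largest term is for B: 4.06.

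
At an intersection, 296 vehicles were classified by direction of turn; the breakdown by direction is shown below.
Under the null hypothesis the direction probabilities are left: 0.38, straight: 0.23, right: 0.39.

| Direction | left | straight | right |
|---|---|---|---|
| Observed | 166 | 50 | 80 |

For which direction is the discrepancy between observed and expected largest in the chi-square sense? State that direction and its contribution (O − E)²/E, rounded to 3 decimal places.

Expected counts E_i = n·p_i: 296×0.38 = 112.48, 296×0.23 = 68.08, 296×0.39 = 115.44.
cat           O        E   (O−E)²/E
left        166   112.48    25.4658
straight     50    68.08     4.8015
right        80   115.44    10.8801
The largest term is for left: 25.466.

left, 25.466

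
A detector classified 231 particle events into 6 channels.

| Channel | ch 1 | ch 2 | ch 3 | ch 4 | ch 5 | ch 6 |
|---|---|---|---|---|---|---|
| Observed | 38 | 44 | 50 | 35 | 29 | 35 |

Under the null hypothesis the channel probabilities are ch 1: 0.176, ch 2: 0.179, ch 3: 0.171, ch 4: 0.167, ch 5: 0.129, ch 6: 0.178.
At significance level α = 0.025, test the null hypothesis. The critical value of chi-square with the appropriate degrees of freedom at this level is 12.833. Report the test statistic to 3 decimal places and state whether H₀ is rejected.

Expected counts E_i = n·p_i: 231×0.176 = 40.656, 231×0.179 = 41.349, 231×0.171 = 39.501, 231×0.167 = 38.577, 231×0.129 = 29.799, 231×0.178 = 41.118.
cat         O        E   (O−E)²/E
ch 1       38   40.656     0.1735
ch 2       44   41.349     0.1700
ch 3       50   39.501     2.7905
ch 4       35   38.577     0.3317
ch 5       29   29.799     0.0214
ch 6       35   41.118     0.9103
Sum = 4.397
df = 5. Since 4.397 < 12.833, we do not reject H₀.

4.397; do not reject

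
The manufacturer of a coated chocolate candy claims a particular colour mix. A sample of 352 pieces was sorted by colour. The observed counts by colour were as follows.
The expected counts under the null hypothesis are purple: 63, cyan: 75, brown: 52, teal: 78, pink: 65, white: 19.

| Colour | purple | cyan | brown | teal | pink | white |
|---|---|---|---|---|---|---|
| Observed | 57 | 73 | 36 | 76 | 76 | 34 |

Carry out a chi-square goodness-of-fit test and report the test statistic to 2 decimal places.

19.30

purple: (57 − 63)²/63 = 36/63 = 0.571
cyan: (73 − 75)²/75 = 4/75 = 0.053
brown: (36 − 52)²/52 = 256/52 = 4.923
teal: (76 − 78)²/78 = 4/78 = 0.051
pink: (76 − 65)²/65 = 121/65 = 1.862
white: (34 − 19)²/19 = 225/19 = 11.842
Sum = 19.30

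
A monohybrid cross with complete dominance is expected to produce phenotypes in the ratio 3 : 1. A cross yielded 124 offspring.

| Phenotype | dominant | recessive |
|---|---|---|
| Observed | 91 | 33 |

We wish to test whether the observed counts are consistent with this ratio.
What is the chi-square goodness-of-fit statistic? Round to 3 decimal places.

0.172

Ratio total = 4. Expected counts: 124×3/4 = 93, 124×1/4 = 31.
dominant: (91 − 93)²/93 = 4/93 = 0.0430
recessive: (33 − 31)²/31 = 4/31 = 0.1290
Sum = 0.172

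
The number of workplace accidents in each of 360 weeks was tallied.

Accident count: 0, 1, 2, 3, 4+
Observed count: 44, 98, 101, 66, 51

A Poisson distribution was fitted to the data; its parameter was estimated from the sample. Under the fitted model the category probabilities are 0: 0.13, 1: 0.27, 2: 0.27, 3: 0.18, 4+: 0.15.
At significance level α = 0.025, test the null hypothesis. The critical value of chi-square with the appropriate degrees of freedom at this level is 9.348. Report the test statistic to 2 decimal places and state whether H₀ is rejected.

Expected counts E_i = n·p_i: 360×0.13 = 46.8, 360×0.27 = 97.2, 360×0.27 = 97.2, 360×0.18 = 64.8, 360×0.15 = 54.
χ² = (44−46.8)²/46.8 + (98−97.2)²/97.2 + (101−97.2)²/97.2 + (66−64.8)²/64.8 + (51−54)²/54
   = 0.168 + 0.007 + 0.149 + 0.022 + 0.167
Sum = 0.51
df = 3. Since 0.51 < 9.348, we do not reject H₀.

0.51; do not reject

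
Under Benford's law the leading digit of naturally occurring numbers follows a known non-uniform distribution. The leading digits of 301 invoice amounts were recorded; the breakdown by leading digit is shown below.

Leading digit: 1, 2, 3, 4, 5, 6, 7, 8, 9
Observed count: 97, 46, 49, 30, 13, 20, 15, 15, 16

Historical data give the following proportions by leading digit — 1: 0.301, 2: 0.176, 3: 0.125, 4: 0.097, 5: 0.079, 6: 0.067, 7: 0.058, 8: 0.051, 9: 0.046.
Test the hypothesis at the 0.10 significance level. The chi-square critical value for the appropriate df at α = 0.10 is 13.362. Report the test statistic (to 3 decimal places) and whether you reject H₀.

Expected counts E_i = n·p_i: 301×0.301 = 90.601, 301×0.176 = 52.976, 301×0.125 = 37.625, 301×0.097 = 29.197, 301×0.079 = 23.779, 301×0.067 = 20.167, 301×0.058 = 17.458, 301×0.051 = 15.351, 301×0.046 = 13.846.
χ² = (97−90.601)²/90.601 + (46−52.976)²/52.976 + (49−37.625)²/37.625 + (30−29.197)²/29.197 + (13−23.779)²/23.779 + (20−20.167)²/20.167 + (15−17.458)²/17.458 + (15−15.351)²/15.351 + (16−13.846)²/13.846
   = 0.4520 + 0.9186 + 3.4390 + 0.0221 + 4.8861 + 0.0014 + 0.3461 + 0.0080 + 0.3351
Sum = 10.408
df = 8. Since 10.408 < 13.362, we do not reject H₀.

10.408; do not reject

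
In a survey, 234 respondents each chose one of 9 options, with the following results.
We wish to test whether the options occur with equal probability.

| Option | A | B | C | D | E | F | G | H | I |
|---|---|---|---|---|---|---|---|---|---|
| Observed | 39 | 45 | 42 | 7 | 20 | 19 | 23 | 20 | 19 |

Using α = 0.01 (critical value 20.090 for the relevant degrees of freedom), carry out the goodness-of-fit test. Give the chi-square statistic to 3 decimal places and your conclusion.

Under H₀ each category has probability 1/9, so each expected count is 234/9 = 26.
χ² = (39−26)²/26 + (45−26)²/26 + (42−26)²/26 + (7−26)²/26 + (20−26)²/26 + (19−26)²/26 + (23−26)²/26 + (20−26)²/26 + (19−26)²/26
   = 6.5000 + 13.8846 + 9.8462 + 13.8846 + 1.3846 + 1.8846 + 0.3462 + 1.3846 + 1.8846
Sum = 51.000
df = 8. Since 51.000 > 20.090, we reject H₀.

51.000; reject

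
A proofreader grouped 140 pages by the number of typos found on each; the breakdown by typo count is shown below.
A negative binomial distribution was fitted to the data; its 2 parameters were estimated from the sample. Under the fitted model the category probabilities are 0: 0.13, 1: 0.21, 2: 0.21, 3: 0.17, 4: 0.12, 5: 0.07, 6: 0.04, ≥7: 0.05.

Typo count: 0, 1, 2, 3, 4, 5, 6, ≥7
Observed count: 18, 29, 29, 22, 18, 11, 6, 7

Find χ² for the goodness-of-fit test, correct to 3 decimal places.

Expected counts E_i = n·p_i: 140×0.13 = 18.2, 140×0.21 = 29.4, 140×0.21 = 29.4, 140×0.17 = 23.8, 140×0.12 = 16.8, 140×0.07 = 9.8, 140×0.04 = 5.6, 140×0.05 = 7.
χ² = (18−18.2)²/18.2 + (29−29.4)²/29.4 + (29−29.4)²/29.4 + (22−23.8)²/23.8 + (18−16.8)²/16.8 + (11−9.8)²/9.8 + (6−5.6)²/5.6 + (7−7)²/7
   = 0.0022 + 0.0054 + 0.0054 + 0.1361 + 0.0857 + 0.1469 + 0.0286 + 0.0000
Sum = 0.410

0.410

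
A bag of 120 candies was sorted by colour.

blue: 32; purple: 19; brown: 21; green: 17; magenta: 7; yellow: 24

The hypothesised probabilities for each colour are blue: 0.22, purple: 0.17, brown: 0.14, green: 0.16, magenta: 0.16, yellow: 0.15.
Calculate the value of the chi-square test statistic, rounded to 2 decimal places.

12.34

Expected counts E_i = n·p_i: 120×0.22 = 26.4, 120×0.17 = 20.4, 120×0.14 = 16.8, 120×0.16 = 19.2, 120×0.16 = 19.2, 120×0.15 = 18.
χ² = (32−26.4)²/26.4 + (19−20.4)²/20.4 + (21−16.8)²/16.8 + (17−19.2)²/19.2 + (7−19.2)²/19.2 + (24−18)²/18
   = 1.188 + 0.096 + 1.050 + 0.252 + 7.752 + 2.000
Sum = 12.34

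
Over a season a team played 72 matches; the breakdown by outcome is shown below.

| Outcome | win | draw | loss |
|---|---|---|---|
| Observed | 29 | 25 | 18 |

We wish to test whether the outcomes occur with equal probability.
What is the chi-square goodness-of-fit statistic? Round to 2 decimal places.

2.58

Expected count for each of the 3 categories: 72/3 = 24.
win: (29 − 24)²/24 = 25/24 = 1.042
draw: (25 − 24)²/24 = 1/24 = 0.042
loss: (18 − 24)²/24 = 36/24 = 1.500
Sum = 2.58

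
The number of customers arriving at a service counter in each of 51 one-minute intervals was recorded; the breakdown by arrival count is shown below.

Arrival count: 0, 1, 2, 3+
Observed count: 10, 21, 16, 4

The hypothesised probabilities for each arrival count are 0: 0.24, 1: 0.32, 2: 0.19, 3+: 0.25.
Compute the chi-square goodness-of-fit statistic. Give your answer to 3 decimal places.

Expected counts E_i = n·p_i: 51×0.24 = 12.24, 51×0.32 = 16.32, 51×0.19 = 9.69, 51×0.25 = 12.75.
χ² = (10−12.24)²/12.24 + (21−16.32)²/16.32 + (16−9.69)²/9.69 + (4−12.75)²/12.75
   = 0.4099 + 1.3421 + 4.1090 + 6.0049
Sum = 11.866

11.866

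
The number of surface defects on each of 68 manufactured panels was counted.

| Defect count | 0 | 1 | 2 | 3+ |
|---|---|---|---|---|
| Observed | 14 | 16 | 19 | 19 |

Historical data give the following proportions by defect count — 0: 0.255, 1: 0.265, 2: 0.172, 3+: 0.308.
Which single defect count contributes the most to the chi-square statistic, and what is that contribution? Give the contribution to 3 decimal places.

2, 4.561

Expected counts E_i = n·p_i: 68×0.255 = 17.34, 68×0.265 = 18.02, 68×0.172 = 11.696, 68×0.308 = 20.944.
0: (14 − 17.34)²/17.34 = 11.1556/17.34 = 0.6433
1: (16 − 18.02)²/18.02 = 4.0804/18.02 = 0.2264
2: (19 − 11.696)²/11.696 = 53.348416/11.696 = 4.5613
3+: (19 − 20.944)²/20.944 = 3.779136/20.944 = 0.1804
The largest term is for 2: 4.561.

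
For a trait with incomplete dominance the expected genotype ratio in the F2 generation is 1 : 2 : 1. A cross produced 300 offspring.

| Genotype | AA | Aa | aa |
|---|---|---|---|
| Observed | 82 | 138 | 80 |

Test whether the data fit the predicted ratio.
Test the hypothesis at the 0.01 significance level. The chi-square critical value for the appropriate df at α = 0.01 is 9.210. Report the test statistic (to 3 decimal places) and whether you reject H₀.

1.947; do not reject

Ratio total = 4. Expected counts: 300×1/4 = 75, 300×2/4 = 150, 300×1/4 = 75.
cat         O        E   (O−E)²/E
AA         82       75     0.6533
Aa        138      150     0.9600
aa         80       75     0.3333
Sum = 1.947
df = 2. Since 1.947 < 9.210, we do not reject H₀.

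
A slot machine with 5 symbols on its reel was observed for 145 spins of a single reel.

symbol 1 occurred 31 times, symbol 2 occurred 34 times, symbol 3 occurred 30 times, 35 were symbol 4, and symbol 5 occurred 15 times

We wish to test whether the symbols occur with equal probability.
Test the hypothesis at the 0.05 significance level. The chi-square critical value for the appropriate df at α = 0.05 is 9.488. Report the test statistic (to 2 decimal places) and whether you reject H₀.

Under H₀ each category has probability 1/5, so each expected count is 145/5 = 29.
symbol 1: (31 − 29)²/29 = 4/29 = 0.138
symbol 2: (34 − 29)²/29 = 25/29 = 0.862
symbol 3: (30 − 29)²/29 = 1/29 = 0.034
symbol 4: (35 − 29)²/29 = 36/29 = 1.241
symbol 5: (15 − 29)²/29 = 196/29 = 6.759
Sum = 9.03
df = 4. Since 9.03 < 9.488, we do not reject H₀.

9.03; do not reject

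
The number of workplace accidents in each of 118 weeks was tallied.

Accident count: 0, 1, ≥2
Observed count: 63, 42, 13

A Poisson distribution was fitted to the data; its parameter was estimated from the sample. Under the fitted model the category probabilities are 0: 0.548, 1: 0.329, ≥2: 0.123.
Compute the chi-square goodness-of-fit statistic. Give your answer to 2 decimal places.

Expected counts E_i = n·p_i: 118×0.548 = 64.664, 118×0.329 = 38.822, 118×0.123 = 14.514.
cat         O        E   (O−E)²/E
0          63   64.664      0.043
1          42   38.822      0.260
≥2         13   14.514      0.158
Sum = 0.46

0.46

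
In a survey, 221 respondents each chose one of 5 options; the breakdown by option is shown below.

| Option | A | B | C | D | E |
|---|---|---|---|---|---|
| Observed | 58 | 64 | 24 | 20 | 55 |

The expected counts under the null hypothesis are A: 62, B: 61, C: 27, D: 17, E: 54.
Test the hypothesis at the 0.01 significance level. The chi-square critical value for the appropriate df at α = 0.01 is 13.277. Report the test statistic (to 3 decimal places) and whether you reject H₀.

1.287; do not reject

χ² = (58−62)²/62 + (64−61)²/61 + (24−27)²/27 + (20−17)²/17 + (55−54)²/54
   = 0.2581 + 0.1475 + 0.3333 + 0.5294 + 0.0185
Sum = 1.287
df = 4. Since 1.287 < 13.277, we do not reject H₀.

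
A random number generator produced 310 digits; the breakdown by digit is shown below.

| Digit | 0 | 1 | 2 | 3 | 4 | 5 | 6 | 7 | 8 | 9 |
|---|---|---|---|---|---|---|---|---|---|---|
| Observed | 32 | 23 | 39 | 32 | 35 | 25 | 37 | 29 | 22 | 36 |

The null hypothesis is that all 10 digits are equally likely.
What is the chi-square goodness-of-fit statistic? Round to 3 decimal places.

Under H₀ each category has probability 1/10, so each expected count is 310/10 = 31.
0: (32 − 31)²/31 = 1/31 = 0.0323
1: (23 − 31)²/31 = 64/31 = 2.0645
2: (39 − 31)²/31 = 64/31 = 2.0645
3: (32 − 31)²/31 = 1/31 = 0.0323
4: (35 − 31)²/31 = 16/31 = 0.5161
5: (25 − 31)²/31 = 36/31 = 1.1613
6: (37 − 31)²/31 = 36/31 = 1.1613
7: (29 − 31)²/31 = 4/31 = 0.1290
8: (22 − 31)²/31 = 81/31 = 2.6129
9: (36 − 31)²/31 = 25/31 = 0.8065
Sum = 10.581

10.581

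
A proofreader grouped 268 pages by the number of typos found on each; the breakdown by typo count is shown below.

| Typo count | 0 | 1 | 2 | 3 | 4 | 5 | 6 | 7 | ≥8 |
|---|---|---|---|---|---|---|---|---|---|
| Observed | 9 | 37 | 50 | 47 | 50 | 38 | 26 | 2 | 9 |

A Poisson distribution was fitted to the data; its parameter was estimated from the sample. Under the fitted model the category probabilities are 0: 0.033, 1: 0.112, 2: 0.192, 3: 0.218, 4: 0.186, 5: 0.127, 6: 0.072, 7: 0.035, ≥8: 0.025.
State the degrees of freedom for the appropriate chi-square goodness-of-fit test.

7

There are k = 9 categories and 1 parameter estimated from the data, so df = 9 − 1 − 1 = 7.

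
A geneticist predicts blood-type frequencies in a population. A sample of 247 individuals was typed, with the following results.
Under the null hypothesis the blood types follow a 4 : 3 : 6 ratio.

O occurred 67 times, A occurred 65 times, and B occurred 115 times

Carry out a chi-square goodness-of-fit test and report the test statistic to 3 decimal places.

2.197

Ratio total = 13. Expected counts: 247×4/13 = 76, 247×3/13 = 57, 247×6/13 = 114.
χ² = (67−76)²/76 + (65−57)²/57 + (115−114)²/114
   = 1.0658 + 1.1228 + 0.0088
Sum = 2.197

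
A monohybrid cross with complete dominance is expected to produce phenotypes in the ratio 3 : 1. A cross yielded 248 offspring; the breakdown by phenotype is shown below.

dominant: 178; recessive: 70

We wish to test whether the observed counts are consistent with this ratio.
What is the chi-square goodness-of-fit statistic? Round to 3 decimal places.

1.376

Ratio total = 4. Expected counts: 248×3/4 = 186, 248×1/4 = 62.
dominant: (178 − 186)²/186 = 64/186 = 0.3441
recessive: (70 − 62)²/62 = 64/62 = 1.0323
Sum = 1.376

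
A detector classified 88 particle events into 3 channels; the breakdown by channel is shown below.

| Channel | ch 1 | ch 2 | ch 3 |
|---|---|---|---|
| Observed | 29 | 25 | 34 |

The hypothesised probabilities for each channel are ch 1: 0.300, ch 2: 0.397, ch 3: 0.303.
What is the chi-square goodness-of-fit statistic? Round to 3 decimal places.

Expected counts E_i = n·p_i: 88×0.300 = 26.4, 88×0.397 = 34.936, 88×0.303 = 26.664.
χ² = (29−26.4)²/26.4 + (25−34.936)²/34.936 + (34−26.664)²/26.664
   = 0.2561 + 2.8259 + 2.0183
Sum = 5.100

5.100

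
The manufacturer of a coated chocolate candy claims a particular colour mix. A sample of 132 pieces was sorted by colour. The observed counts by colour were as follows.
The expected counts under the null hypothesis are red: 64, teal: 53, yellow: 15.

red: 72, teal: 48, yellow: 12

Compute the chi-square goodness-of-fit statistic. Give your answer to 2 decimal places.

cat         O        E   (O−E)²/E
red        72       64      1.000
teal       48       53      0.472
yellow     12       15      0.600
Sum = 2.07

2.07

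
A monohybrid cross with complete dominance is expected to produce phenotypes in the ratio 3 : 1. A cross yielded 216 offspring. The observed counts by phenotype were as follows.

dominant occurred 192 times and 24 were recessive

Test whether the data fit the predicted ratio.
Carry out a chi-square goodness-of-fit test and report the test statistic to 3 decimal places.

Ratio total = 4. Expected counts: 216×3/4 = 162, 216×1/4 = 54.
χ² = (192−162)²/162 + (24−54)²/54
   = 5.5556 + 16.6667
Sum = 22.222

22.222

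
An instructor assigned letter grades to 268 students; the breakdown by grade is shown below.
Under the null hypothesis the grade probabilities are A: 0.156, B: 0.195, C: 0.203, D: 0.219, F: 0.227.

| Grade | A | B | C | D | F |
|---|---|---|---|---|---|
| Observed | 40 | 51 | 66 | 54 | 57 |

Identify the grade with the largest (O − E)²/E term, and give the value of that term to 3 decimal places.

Expected counts E_i = n·p_i: 268×0.156 = 41.808, 268×0.195 = 52.26, 268×0.203 = 54.404, 268×0.219 = 58.692, 268×0.227 = 60.836.
cat         O        E   (O−E)²/E
A          40   41.808     0.0782
B          51    52.26     0.0304
C          66   54.404     2.4716
D          54   58.692     0.3751
F          57   60.836     0.2419
The largest term is for C: 2.472.

C, 2.472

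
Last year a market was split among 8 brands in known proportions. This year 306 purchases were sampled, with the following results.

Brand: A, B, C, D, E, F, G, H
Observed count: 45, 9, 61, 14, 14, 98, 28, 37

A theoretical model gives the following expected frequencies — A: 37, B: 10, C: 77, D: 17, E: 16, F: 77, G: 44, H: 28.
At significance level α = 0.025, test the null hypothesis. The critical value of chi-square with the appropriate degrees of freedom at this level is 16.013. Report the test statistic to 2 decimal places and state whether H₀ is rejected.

cat         O        E   (O−E)²/E
A          45       37      1.730
B           9       10      0.100
C          61       77      3.325
D          14       17      0.529
E          14       16      0.250
F          98       77      5.727
G          28       44      5.818
H          37       28      2.893
Sum = 20.37
df = 7. Since 20.37 > 16.013, we reject H₀.

20.37; reject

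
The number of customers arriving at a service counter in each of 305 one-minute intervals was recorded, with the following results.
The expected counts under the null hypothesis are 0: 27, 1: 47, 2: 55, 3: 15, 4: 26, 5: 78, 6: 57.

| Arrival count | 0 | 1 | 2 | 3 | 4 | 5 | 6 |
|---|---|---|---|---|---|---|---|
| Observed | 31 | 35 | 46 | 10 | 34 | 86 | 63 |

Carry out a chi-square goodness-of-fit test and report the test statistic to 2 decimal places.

0: (31 − 27)²/27 = 16/27 = 0.593
1: (35 − 47)²/47 = 144/47 = 3.064
2: (46 − 55)²/55 = 81/55 = 1.473
3: (10 − 15)²/15 = 25/15 = 1.667
4: (34 − 26)²/26 = 64/26 = 2.462
5: (86 − 78)²/78 = 64/78 = 0.821
6: (63 − 57)²/57 = 36/57 = 0.632
Sum = 10.71

10.71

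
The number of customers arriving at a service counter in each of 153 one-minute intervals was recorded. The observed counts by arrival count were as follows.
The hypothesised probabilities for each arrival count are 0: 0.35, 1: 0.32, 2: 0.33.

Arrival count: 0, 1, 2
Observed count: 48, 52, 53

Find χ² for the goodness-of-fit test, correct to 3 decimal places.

Expected counts E_i = n·p_i: 153×0.35 = 53.55, 153×0.32 = 48.96, 153×0.33 = 50.49.
0: (48 − 53.55)²/53.55 = 30.8025/53.55 = 0.5752
1: (52 − 48.96)²/48.96 = 9.2416/48.96 = 0.1888
2: (53 − 50.49)²/50.49 = 6.3001/50.49 = 0.1248
Sum = 0.889

0.889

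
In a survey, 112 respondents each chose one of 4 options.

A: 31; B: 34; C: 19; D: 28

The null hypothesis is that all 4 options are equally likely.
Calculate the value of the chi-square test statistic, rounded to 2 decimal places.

4.50

Expected count for each of the 4 categories: 112/4 = 28.
A: (31 − 28)²/28 = 9/28 = 0.321
B: (34 − 28)²/28 = 36/28 = 1.286
C: (19 − 28)²/28 = 81/28 = 2.893
D: (28 − 28)²/28 = 0/28 = 0.000
Sum = 4.50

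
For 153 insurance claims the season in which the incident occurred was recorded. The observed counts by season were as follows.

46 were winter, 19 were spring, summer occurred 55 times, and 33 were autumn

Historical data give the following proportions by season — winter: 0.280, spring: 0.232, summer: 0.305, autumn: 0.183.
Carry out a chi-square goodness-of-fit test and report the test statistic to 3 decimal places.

Expected counts E_i = n·p_i: 153×0.280 = 42.84, 153×0.232 = 35.496, 153×0.305 = 46.665, 153×0.183 = 27.999.
winter: (46 − 42.84)²/42.84 = 9.9856/42.84 = 0.2331
spring: (19 − 35.496)²/35.496 = 272.118016/35.496 = 7.6662
summer: (55 − 46.665)²/46.665 = 69.472225/46.665 = 1.4887
autumn: (33 − 27.999)²/27.999 = 25.010001/27.999 = 0.8932
Sum = 10.281

10.281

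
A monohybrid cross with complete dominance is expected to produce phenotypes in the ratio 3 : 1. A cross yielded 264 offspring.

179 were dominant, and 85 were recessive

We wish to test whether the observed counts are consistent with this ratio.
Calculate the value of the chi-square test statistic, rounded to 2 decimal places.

Ratio total = 4. Expected counts: 264×3/4 = 198, 264×1/4 = 66.
dominant: (179 − 198)²/198 = 361/198 = 1.823
recessive: (85 − 66)²/66 = 361/66 = 5.470
Sum = 7.29

7.29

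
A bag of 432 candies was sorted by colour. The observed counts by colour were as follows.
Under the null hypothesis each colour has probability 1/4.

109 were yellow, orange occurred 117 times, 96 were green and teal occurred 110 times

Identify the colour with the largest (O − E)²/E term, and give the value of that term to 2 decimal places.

green, 1.33

Under H₀ each category has probability 1/4, so each expected count is 432/4 = 108.
χ² = (109−108)²/108 + (117−108)²/108 + (96−108)²/108 + (110−108)²/108
   = 0.009 + 0.750 + 1.333 + 0.037
The largest term is for green: 1.33.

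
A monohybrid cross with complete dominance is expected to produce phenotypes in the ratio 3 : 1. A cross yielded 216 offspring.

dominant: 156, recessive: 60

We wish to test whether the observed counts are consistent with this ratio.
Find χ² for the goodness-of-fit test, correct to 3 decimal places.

0.889

Ratio total = 4. Expected counts: 216×3/4 = 162, 216×1/4 = 54.
cat            O        E   (O−E)²/E
dominant     156      162     0.2222
recessive     60       54     0.6667
Sum = 0.889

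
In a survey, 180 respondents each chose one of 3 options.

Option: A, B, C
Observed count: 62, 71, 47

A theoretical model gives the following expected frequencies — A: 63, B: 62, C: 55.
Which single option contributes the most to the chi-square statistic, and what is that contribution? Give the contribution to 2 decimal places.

B, 1.31

χ² = (62−63)²/63 + (71−62)²/62 + (47−55)²/55
   = 0.016 + 1.306 + 1.164
The largest term is for B: 1.31.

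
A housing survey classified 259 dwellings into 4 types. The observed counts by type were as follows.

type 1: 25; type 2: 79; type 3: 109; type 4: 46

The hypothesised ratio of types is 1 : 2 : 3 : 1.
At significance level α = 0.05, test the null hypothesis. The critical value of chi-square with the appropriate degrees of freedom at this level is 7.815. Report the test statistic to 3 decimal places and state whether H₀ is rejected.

Ratio total = 7. Expected counts: 259×1/7 = 37, 259×2/7 = 74, 259×3/7 = 111, 259×1/7 = 37.
cat         O        E   (O−E)²/E
type 1     25       37     3.8919
type 2     79       74     0.3378
type 3    109      111     0.0360
type 4     46       37     2.1892
Sum = 6.455
df = 3. Since 6.455 < 7.815, we do not reject H₀.

6.455; do not reject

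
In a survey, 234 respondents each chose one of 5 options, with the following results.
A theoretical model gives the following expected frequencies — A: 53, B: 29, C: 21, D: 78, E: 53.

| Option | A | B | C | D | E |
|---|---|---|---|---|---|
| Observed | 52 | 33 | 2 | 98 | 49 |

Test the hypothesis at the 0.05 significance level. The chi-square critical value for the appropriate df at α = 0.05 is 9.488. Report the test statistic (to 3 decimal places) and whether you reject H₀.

cat         O        E   (O−E)²/E
A          52       53     0.0189
B          33       29     0.5517
C           2       21    17.1905
D          98       78     5.1282
E          49       53     0.3019
Sum = 23.191
df = 4. Since 23.191 > 9.488, we reject H₀.

23.191; reject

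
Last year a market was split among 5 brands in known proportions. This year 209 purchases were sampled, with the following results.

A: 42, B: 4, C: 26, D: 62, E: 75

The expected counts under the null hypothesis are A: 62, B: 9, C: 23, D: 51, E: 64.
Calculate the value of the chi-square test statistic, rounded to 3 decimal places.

13.884

cat         O        E   (O−E)²/E
A          42       62     6.4516
B           4        9     2.7778
C          26       23     0.3913
D          62       51     2.3725
E          75       64     1.8906
Sum = 13.884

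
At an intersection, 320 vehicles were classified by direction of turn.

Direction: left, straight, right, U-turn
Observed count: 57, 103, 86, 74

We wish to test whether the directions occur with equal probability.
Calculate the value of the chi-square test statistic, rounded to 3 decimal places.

Under H₀ each category has probability 1/4, so each expected count is 320/4 = 80.
left: (57 − 80)²/80 = 529/80 = 6.6125
straight: (103 − 80)²/80 = 529/80 = 6.6125
right: (86 − 80)²/80 = 36/80 = 0.4500
U-turn: (74 − 80)²/80 = 36/80 = 0.4500
Sum = 14.125

14.125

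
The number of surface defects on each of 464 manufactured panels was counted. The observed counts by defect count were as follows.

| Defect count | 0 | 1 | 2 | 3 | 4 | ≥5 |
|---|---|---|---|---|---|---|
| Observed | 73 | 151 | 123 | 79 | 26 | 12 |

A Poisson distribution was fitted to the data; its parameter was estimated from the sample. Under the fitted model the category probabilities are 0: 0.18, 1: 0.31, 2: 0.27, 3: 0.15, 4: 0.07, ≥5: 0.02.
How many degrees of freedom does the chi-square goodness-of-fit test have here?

4

There are k = 6 categories and 1 parameter estimated from the data, so df = 6 − 1 − 1 = 4.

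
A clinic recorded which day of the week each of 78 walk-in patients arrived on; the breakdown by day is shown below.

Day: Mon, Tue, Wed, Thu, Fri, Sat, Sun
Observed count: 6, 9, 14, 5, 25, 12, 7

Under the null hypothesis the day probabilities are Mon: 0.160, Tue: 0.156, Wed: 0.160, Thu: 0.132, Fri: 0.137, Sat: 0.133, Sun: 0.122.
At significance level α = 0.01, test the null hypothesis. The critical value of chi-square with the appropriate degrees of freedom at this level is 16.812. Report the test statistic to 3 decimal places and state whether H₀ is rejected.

27.192; reject

Expected counts E_i = n·p_i: 78×0.160 = 12.48, 78×0.156 = 12.168, 78×0.160 = 12.48, 78×0.132 = 10.296, 78×0.137 = 10.686, 78×0.133 = 10.374, 78×0.122 = 9.516.
cat         O        E   (O−E)²/E
Mon         6    12.48     3.3646
Tue         9   12.168     0.8248
Wed        14    12.48     0.1851
Thu         5   10.296     2.7241
Fri        25   10.686    19.1737
Sat        12   10.374     0.2549
Sun         7    9.516     0.6652
Sum = 27.192
df = 6. Since 27.192 > 16.812, we reject H₀.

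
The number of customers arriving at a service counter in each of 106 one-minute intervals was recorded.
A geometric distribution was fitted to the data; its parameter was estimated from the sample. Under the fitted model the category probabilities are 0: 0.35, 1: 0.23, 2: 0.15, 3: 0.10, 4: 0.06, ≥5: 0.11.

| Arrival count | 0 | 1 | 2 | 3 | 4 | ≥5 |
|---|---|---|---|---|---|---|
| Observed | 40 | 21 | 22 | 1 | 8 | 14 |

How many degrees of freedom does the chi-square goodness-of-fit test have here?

4

There are k = 6 categories and 1 parameter estimated from the data, so df = 6 − 1 − 1 = 4.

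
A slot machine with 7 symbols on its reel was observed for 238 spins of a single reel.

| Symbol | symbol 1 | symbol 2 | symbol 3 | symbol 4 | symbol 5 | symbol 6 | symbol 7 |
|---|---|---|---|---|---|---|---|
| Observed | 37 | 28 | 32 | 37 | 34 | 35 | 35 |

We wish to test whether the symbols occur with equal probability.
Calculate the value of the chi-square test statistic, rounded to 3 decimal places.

Under H₀ each category has probability 1/7, so each expected count is 238/7 = 34.
χ² = (37−34)²/34 + (28−34)²/34 + (32−34)²/34 + (37−34)²/34 + (34−34)²/34 + (35−34)²/34 + (35−34)²/34
   = 0.2647 + 1.0588 + 0.1176 + 0.2647 + 0.0000 + 0.0294 + 0.0294
Sum = 1.765

1.765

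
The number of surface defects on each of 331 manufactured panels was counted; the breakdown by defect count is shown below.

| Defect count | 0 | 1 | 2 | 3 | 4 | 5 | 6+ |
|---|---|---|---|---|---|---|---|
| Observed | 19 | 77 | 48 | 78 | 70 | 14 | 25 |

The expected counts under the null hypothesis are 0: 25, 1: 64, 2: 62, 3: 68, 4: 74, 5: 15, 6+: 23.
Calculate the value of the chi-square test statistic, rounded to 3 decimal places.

χ² = (19−25)²/25 + (77−64)²/64 + (48−62)²/62 + (78−68)²/68 + (70−74)²/74 + (14−15)²/15 + (25−23)²/23
   = 1.4400 + 2.6406 + 3.1613 + 1.4706 + 0.2162 + 0.0667 + 0.1739
Sum = 9.169

9.169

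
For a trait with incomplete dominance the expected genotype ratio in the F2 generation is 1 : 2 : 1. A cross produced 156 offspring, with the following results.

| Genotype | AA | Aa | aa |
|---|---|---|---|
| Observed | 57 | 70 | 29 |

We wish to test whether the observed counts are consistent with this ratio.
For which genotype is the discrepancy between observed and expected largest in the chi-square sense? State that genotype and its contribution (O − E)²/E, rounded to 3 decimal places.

Ratio total = 4. Expected counts: 156×1/4 = 39, 156×2/4 = 78, 156×1/4 = 39.
AA: (57 − 39)²/39 = 324/39 = 8.3077
Aa: (70 − 78)²/78 = 64/78 = 0.8205
aa: (29 − 39)²/39 = 100/39 = 2.5641
The largest term is for AA: 8.308.

AA, 8.308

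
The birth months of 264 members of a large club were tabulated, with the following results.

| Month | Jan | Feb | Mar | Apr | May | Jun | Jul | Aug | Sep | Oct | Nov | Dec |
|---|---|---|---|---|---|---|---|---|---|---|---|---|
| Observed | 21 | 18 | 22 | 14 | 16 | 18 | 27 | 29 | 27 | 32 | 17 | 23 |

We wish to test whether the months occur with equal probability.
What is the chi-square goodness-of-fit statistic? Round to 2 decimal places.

16.27

Under H₀ each category has probability 1/12, so each expected count is 264/12 = 22.
χ² = (21−22)²/22 + (18−22)²/22 + (22−22)²/22 + (14−22)²/22 + (16−22)²/22 + (18−22)²/22 + (27−22)²/22 + (29−22)²/22 + (27−22)²/22 + (32−22)²/22 + (17−22)²/22 + (23−22)²/22
   = 0.045 + 0.727 + 0.000 + 2.909 + 1.636 + 0.727 + 1.136 + 2.227 + 1.136 + 4.545 + 1.136 + 0.045
Sum = 16.27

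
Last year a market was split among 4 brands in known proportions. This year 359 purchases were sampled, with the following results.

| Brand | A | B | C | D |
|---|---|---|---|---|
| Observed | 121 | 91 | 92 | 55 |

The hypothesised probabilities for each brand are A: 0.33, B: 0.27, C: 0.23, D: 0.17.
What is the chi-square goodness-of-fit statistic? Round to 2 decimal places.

2.09

Expected counts E_i = n·p_i: 359×0.33 = 118.47, 359×0.27 = 96.93, 359×0.23 = 82.57, 359×0.17 = 61.03.
A: (121 − 118.47)²/118.47 = 6.4009/118.47 = 0.054
B: (91 − 96.93)²/96.93 = 35.1649/96.93 = 0.363
C: (92 − 82.57)²/82.57 = 88.9249/82.57 = 1.077
D: (55 − 61.03)²/61.03 = 36.3609/61.03 = 0.596
Sum = 2.09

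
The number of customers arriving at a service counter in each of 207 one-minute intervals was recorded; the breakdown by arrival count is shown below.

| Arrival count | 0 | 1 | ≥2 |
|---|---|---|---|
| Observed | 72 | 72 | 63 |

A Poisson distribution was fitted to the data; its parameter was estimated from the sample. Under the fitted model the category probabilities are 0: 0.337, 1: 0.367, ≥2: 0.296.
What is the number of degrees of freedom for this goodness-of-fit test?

1

There are k = 3 categories and 1 parameter estimated from the data, so df = 3 − 1 − 1 = 1.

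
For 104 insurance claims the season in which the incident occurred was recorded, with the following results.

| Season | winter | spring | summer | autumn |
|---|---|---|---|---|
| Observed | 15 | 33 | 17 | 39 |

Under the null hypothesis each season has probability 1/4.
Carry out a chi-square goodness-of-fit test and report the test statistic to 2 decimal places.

16.15

Under H₀ each category has probability 1/4, so each expected count is 104/4 = 26.
χ² = (15−26)²/26 + (33−26)²/26 + (17−26)²/26 + (39−26)²/26
   = 4.654 + 1.885 + 3.115 + 6.500
Sum = 16.15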